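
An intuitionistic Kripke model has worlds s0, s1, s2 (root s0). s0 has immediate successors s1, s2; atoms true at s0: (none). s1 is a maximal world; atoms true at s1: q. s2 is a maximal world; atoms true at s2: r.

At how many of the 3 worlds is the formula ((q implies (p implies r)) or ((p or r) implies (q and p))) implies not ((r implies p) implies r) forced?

1

s0: does not force it — s0 does not force ((q implies (p implies r)) or ((p or r) implies (q and p))) implies not ((r implies p) implies r): already at s0 itself, s0 forces (q implies (p implies r)) or ((p or r) implies (q and p)) but s0 does not force not ((r implies p) implies r).
s1: forces it.
s2: does not force it.
Worlds forcing the formula: {s1}.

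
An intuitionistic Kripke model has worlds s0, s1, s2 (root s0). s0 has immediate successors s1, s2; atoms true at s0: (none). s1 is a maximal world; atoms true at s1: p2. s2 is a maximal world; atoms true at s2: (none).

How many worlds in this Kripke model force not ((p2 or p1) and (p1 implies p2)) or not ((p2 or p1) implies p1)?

2

s0: does not force it — s0 does not force not ((p2 or p1) and (p1 implies p2)) or not ((p2 or p1) implies p1): neither disjunct is forced at s0.
s1: forces it.
s2: forces it.
Worlds forcing the formula: {s1, s2}.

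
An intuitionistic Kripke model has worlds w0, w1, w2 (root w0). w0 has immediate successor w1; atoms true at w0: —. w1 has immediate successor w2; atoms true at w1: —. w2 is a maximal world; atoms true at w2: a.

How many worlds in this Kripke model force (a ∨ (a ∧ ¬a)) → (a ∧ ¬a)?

0

w0: does not force it — w0 ⊮ (a ∨ (a ∧ ¬a)) → (a ∧ ¬a): at the accessible world w2, w2 ⊩ a ∨ (a ∧ ¬a) but w2 ⊮ a ∧ ¬a.
w1: does not force it.
w2: does not force it.
Worlds forcing the formula: { }.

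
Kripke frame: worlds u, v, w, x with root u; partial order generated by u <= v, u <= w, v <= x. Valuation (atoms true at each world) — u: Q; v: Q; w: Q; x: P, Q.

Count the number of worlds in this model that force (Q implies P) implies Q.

u: forces it.
v: forces it.
w: forces it.
x: forces it.
Worlds forcing the formula: {u, v, w, x}.

4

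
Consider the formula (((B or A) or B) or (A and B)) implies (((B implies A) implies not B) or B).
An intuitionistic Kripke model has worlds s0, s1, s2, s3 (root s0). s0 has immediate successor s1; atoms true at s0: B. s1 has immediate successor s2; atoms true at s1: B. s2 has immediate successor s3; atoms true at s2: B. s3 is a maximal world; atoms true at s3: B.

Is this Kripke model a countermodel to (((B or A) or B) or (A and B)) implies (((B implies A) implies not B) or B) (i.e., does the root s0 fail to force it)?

No

s0 forces (((B or A) or B) or (A and B)) implies (((B implies A) implies not B) or B): every world accessible from s0 that forces ((B or A) or B) or (A and B) (namely s0, s1, s2, s3) also forces ((B implies A) implies not B) or B.
So the root s0 forces (((B or A) or B) or (A and B)) implies (((B implies A) implies not B) or B); the model is not a countermodel.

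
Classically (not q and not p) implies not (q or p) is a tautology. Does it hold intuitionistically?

Yes

This is a constructively valid De Morgan direction (conjunction of negations to negated disjunction), which is intuitionistically derivable.
If both not q and not p hold at a world, no accessible world forces q or forces p, so none forces q or p.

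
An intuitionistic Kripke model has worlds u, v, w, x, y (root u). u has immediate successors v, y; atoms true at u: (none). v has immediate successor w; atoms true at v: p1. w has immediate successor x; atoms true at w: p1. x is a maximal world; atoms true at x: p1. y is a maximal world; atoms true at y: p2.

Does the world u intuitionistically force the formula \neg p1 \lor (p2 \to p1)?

No

u \nVdash \neg p1 \lor (p2 \to p1): neither disjunct is forced at u.
u \nVdash \neg p1 since v is accessible from u and v \Vdash p1.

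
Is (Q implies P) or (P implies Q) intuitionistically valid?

This is the Gödel–Dummett linearity axiom, which is not intuitionistically valid.
A Kripke countermodel: worlds s0, s1, s2; order generated by s0 <= s1, s0 <= s2; atoms true at each world — s0:{}; s1:{Q}; s2:{P}.
s0 does not force (Q implies P) or (P implies Q): neither disjunct is forced at s0.
s0 does not force Q implies P: at the accessible world s1, s1 forces Q but s1 does not force P.
s1 lacks atom P, so s1 does not force P.
So the root s0 does not force the formula.

No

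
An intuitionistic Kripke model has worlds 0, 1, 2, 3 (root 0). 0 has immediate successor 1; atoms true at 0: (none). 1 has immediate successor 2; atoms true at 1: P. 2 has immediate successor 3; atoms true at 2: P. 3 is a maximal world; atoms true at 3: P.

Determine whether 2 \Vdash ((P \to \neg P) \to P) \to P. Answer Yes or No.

2 \Vdash ((P \to \neg P) \to P) \to P: every world accessible from 2 that forces (P \to \neg P) \to P (namely 2, 3) also forces P.

Yes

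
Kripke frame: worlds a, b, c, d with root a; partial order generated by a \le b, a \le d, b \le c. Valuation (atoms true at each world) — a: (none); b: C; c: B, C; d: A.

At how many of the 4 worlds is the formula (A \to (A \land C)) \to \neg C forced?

a: does not force it — a \nVdash (A \to (A \land C)) \to \neg C: at the accessible world b, b \Vdash A \to (A \land C) but b \nVdash \neg C.
b: does not force it.
c: does not force it.
d: forces it.
Worlds forcing the formula: {d}.

1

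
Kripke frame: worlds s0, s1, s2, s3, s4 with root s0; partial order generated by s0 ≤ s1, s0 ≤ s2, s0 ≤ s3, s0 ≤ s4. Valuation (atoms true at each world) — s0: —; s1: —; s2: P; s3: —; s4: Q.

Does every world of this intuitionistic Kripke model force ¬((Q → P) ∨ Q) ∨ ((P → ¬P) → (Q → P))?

Not every world: s0 ⊮ ¬((Q → P) ∨ Q) ∨ ((P → ¬P) → (Q → P)).
s0 ⊮ ¬((Q → P) ∨ Q) ∨ ((P → ¬P) → (Q → P)): neither disjunct is forced at s0.
s0 ⊮ ¬((Q → P) ∨ Q) since s1 is accessible from s0 and s1 ⊩ (Q → P) ∨ Q.
s1 ⊩ (Q → P) ∨ Q via the disjunct Q → P.

No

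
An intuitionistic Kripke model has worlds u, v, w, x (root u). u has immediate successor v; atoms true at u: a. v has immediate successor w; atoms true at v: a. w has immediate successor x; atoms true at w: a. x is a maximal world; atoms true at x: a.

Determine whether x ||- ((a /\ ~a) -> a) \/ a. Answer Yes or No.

Yes

x ||- ((a /\ ~a) -> a) \/ a via the disjunct (a /\ ~a) -> a.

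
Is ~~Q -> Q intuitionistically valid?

This is double-negation elimination, which is not intuitionistically valid.
A Kripke countermodel: worlds 0, 1; order generated by 0 <= 1; atoms true at each world — 0:{}; 1:{Q}.
0 ||-/- ~~Q -> Q: already at 0 itself, 0 ||- ~~Q but 0 ||-/- Q.
0 lacks atom Q, so 0 ||-/- Q.
So the root 0 does not force the formula.

No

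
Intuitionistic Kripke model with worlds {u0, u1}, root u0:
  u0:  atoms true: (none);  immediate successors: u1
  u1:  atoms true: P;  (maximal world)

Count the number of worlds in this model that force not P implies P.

u0: forces it.
u1: forces it.
Worlds forcing the formula: {u0, u1}.

2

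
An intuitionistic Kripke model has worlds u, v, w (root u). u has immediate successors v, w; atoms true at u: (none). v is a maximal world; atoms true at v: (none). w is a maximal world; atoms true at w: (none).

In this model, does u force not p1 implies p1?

No

u does not force not p1 implies p1: already at u itself, u forces not p1 but u does not force p1.
u lacks atom p1, so u does not force p1.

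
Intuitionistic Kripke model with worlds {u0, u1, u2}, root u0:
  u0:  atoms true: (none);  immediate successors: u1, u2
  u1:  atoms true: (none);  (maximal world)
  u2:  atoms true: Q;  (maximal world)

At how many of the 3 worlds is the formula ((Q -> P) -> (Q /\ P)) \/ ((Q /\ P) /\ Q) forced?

1

u0: does not force it — u0 ||-/- ((Q -> P) -> (Q /\ P)) \/ ((Q /\ P) /\ Q): neither disjunct is forced at u0.
u1: does not force it — u1 ||-/- ((Q -> P) -> (Q /\ P)) \/ ((Q /\ P) /\ Q): neither disjunct is forced at u1.
u2: forces it.
Worlds forcing the formula: {u2}.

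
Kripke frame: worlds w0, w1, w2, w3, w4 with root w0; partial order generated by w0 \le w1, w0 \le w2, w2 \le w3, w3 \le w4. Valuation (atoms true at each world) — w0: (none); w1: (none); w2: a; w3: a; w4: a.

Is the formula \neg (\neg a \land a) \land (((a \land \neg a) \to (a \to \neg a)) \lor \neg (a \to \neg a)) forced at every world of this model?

Yes

w0 \Vdash \neg (\neg a \land a) \land (((a \land \neg a) \to (a \to \neg a)) \lor \neg (a \to \neg a)) since w0 forces both conjuncts.
Since the root w0 forces \neg (\neg a \land a) \land (((a \land \neg a) \to (a \to \neg a)) \lor \neg (a \to \neg a)) and forcing is persistent (monotone upward), every world forces it.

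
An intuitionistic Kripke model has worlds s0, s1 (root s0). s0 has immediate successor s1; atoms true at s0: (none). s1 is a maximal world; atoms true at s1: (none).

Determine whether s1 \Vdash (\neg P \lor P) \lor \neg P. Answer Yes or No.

s1 \Vdash (\neg P \lor P) \lor \neg P via the disjunct \neg P \lor P.

Yes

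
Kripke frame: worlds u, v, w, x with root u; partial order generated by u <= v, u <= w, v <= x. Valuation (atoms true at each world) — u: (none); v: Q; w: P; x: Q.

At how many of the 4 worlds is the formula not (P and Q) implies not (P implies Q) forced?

1

u: does not force it — u does not force not (P and Q) implies not (P implies Q): already at u itself, u forces not (P and Q) but u does not force not (P implies Q).
v: does not force it.
w: forces it.
x: does not force it.
Worlds forcing the formula: {w}.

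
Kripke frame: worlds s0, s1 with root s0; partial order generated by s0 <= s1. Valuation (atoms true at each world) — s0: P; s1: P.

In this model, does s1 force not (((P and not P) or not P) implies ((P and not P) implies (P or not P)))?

No

s1 does not force not (((P and not P) or not P) implies ((P and not P) implies (P or not P))) since s1 is accessible from s1 and s1 forces ((P and not P) or not P) implies ((P and not P) implies (P or not P)).
s1 forces ((P and not P) or not P) implies ((P and not P) implies (P or not P)) vacuously: no world accessible from s1 forces the antecedent (P and not P) or not P.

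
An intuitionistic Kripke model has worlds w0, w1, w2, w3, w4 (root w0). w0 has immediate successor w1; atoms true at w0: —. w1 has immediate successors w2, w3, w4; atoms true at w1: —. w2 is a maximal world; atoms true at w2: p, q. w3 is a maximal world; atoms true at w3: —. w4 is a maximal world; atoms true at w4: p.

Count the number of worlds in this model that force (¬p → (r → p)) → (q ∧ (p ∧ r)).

0

w0: does not force it — w0 ⊮ (¬p → (r → p)) → (q ∧ (p ∧ r)): already at w0 itself, w0 ⊩ ¬p → (r → p) but w0 ⊮ q ∧ (p ∧ r).
w1: does not force it — w1 ⊮ (¬p → (r → p)) → (q ∧ (p ∧ r)): already at w1 itself, w1 ⊩ ¬p → (r → p) but w1 ⊮ q ∧ (p ∧ r).
w2: does not force it.
w3: does not force it.
w4: does not force it.
Worlds forcing the formula: { }.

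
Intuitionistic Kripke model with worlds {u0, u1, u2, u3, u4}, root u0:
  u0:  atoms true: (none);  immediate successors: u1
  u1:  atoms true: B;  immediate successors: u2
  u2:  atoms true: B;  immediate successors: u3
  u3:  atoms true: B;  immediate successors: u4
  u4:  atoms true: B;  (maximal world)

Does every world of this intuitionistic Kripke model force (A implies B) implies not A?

u0 forces (A implies B) implies not A: every world accessible from u0 that forces A implies B (namely u0, u1, u2, u3, u4) also forces not A.
Since the root u0 forces (A implies B) implies not A and forcing is persistent (monotone upward), every world forces it.

Yes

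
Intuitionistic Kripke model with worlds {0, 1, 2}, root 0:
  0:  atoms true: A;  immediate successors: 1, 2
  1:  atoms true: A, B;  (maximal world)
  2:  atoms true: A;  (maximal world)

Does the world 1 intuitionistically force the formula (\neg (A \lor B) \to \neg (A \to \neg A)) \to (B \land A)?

1 \Vdash (\neg (A \lor B) \to \neg (A \to \neg A)) \to (B \land A): every world accessible from 1 that forces \neg (A \lor B) \to \neg (A \to \neg A) (namely 1) also forces B \land A.

Yes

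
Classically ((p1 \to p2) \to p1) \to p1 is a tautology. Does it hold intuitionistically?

This is Peirce's law, which is not intuitionistically valid.
A Kripke countermodel: worlds w0, w1; order generated by w0 \le w1; atoms true at each world — w0:{}; w1:{p1}.
w0 \nVdash ((p1 \to p2) \to p1) \to p1: already at w0 itself, w0 \Vdash (p1 \to p2) \to p1 but w0 \nVdash p1.
w0 lacks atom p1, so w0 \nVdash p1.
So the root w0 does not force the formula.

No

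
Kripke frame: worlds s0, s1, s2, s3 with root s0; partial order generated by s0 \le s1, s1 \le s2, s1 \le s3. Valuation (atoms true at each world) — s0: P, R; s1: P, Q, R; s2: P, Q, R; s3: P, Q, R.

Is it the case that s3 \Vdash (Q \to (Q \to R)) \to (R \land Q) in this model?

Yes

s3 \Vdash (Q \to (Q \to R)) \to (R \land Q): every world accessible from s3 that forces Q \to (Q \to R) (namely s3) also forces R \land Q.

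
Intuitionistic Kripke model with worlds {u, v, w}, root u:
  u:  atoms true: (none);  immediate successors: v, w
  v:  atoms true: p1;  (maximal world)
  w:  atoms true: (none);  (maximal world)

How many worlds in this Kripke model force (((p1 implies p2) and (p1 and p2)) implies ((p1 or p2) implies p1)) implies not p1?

u: does not force it — u does not force (((p1 implies p2) and (p1 and p2)) implies ((p1 or p2) implies p1)) implies not p1: already at u itself, u forces ((p1 implies p2) and (p1 and p2)) implies ((p1 or p2) implies p1) but u does not force not p1.
v: does not force it.
w: forces it.
Worlds forcing the formula: {w}.

1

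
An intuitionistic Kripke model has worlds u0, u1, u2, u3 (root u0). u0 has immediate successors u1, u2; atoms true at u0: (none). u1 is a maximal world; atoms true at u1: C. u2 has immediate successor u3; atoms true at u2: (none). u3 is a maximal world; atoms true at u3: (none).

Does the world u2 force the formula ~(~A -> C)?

u2 ||- ~(~A -> C): no world accessible from u2 forces ~A -> C.

Yes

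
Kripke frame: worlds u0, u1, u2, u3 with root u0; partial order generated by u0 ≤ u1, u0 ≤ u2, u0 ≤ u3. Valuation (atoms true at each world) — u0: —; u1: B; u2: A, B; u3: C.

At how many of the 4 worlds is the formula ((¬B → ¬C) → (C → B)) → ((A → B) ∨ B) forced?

4

u0: forces it.
u1: forces it.
u2: forces it.
u3: forces it.
Worlds forcing the formula: {u0, u1, u2, u3}.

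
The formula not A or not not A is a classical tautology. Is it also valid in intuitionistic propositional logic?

This is the weak law of excluded middle, which is not intuitionistically valid.
A Kripke countermodel: worlds u, v, w; order generated by u <= v, u <= w; atoms true at each world — u:{}; v:{A}; w:{}.
u does not force not A or not not A: neither disjunct is forced at u.
u does not force not A since v is accessible from u and v forces A.
So the root u does not force the formula.

No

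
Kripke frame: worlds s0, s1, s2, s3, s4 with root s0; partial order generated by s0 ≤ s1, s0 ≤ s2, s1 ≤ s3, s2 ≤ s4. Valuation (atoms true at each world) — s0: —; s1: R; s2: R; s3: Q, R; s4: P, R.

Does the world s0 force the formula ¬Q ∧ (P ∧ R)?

No

s0 ⊮ ¬Q ∧ (P ∧ R) since s0 fails ¬Q.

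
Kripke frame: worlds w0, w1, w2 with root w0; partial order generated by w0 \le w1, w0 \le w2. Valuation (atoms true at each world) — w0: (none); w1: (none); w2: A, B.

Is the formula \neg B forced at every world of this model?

Not every world: w0 \nVdash \neg B.
w0 \nVdash \neg B since w2 is accessible from w0 and w2 \Vdash B.

No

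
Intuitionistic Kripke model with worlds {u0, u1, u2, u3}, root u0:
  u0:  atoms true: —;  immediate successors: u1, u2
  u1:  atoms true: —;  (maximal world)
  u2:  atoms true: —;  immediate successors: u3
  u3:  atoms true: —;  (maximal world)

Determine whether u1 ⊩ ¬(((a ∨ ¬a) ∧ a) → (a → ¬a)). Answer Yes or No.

u1 ⊮ ¬(((a ∨ ¬a) ∧ a) → (a → ¬a)) since u1 is accessible from u1 and u1 ⊩ ((a ∨ ¬a) ∧ a) → (a → ¬a).
u1 ⊩ ((a ∨ ¬a) ∧ a) → (a → ¬a) vacuously: no world accessible from u1 forces the antecedent (a ∨ ¬a) ∧ a.

No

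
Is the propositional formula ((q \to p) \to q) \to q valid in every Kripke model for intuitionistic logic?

No

This is Peirce's law, which is not intuitionistically valid.
A Kripke countermodel: worlds a, b; order generated by a \le b; atoms true at each world — a:{}; b:{q}.
a \nVdash ((q \to p) \to q) \to q: already at a itself, a \Vdash (q \to p) \to q but a \nVdash q.
a lacks atom q, so a \nVdash q.
So the root a does not force the formula.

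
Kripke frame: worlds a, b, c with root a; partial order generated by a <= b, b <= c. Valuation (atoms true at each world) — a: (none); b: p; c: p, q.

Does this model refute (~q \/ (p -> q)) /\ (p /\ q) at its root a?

a ||-/- (~q \/ (p -> q)) /\ (p /\ q) since a fails ~q \/ (p -> q).
So the root a does not force (~q \/ (p -> q)) /\ (p /\ q); the model is a countermodel.

Yes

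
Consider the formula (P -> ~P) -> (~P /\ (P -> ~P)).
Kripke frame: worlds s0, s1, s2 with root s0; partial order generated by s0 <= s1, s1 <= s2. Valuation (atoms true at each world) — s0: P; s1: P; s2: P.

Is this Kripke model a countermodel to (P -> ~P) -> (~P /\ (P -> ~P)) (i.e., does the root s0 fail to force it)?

No

s0 ||- (P -> ~P) -> (~P /\ (P -> ~P)) vacuously: no world accessible from s0 forces the antecedent P -> ~P.
So the root s0 forces (P -> ~P) -> (~P /\ (P -> ~P)); the model is not a countermodel.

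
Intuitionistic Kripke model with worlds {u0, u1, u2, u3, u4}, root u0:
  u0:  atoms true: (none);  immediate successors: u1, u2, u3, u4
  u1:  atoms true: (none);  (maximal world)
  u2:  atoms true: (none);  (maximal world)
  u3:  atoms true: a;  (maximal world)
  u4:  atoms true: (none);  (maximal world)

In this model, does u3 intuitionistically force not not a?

u3 forces not not a: no world accessible from u3 forces not a.

Yes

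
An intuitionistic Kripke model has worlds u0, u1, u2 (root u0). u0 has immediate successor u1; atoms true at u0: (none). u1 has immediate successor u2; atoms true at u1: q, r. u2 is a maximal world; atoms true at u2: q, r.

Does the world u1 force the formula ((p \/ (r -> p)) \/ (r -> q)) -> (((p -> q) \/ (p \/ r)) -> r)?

Yes

u1 ||- ((p \/ (r -> p)) \/ (r -> q)) -> (((p -> q) \/ (p \/ r)) -> r): every world accessible from u1 that forces (p \/ (r -> p)) \/ (r -> q) (namely u1, u2) also forces ((p -> q) \/ (p \/ r)) -> r.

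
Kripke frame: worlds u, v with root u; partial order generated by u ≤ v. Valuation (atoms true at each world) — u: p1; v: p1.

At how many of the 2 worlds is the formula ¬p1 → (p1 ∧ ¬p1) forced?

2

u: forces it.
v: forces it.
Worlds forcing the formula: {u, v}.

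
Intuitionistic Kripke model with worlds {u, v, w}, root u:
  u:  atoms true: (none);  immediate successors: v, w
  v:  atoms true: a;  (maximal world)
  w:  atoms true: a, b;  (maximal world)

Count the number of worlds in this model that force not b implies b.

1

u: does not force it — u does not force not b implies b: at the accessible world v, v forces not b but v does not force b.
v: does not force it — v does not force not b implies b: already at v itself, v forces not b but v does not force b.
w: forces it.
Worlds forcing the formula: {w}.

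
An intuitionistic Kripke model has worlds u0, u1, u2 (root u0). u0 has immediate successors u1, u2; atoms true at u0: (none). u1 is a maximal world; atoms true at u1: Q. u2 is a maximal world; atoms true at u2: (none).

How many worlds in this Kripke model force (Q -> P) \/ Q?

u0: does not force it — u0 ||-/- (Q -> P) \/ Q: neither disjunct is forced at u0.
u1: forces it.
u2: forces it.
Worlds forcing the formula: {u1, u2}.

2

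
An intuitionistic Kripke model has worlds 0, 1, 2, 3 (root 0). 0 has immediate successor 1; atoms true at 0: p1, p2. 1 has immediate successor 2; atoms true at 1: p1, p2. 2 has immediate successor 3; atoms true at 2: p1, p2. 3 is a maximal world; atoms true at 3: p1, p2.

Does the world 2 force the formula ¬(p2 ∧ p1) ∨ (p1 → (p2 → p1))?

Yes

2 ⊩ ¬(p2 ∧ p1) ∨ (p1 → (p2 → p1)) via the disjunct p1 → (p2 → p1).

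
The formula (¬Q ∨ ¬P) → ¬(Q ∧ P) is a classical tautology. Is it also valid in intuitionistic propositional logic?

This is a constructively valid De Morgan direction (disjunction of negations to negated conjunction), which is intuitionistically derivable.
If ¬Q holds at a world then no accessible world forces Q, hence none forces Q ∧ P; likewise for ¬P.

Yes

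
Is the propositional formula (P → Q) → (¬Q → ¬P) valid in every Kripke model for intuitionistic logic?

Yes

This is the forward direction of contraposition, which is intuitionistically derivable.
Assume P → Q and ¬Q. If P held then Q would follow, contradicting ¬Q; so ¬P.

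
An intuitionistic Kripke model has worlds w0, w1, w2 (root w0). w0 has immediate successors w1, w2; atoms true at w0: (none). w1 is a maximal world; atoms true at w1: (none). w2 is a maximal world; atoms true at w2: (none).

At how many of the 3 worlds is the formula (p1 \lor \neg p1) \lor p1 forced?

w0: forces it.
w1: forces it.
w2: forces it.
Worlds forcing the formula: {w0, w1, w2}.

3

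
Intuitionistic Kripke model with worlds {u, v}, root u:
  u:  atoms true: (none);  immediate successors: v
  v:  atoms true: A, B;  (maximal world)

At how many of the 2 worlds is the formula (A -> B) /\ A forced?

u: does not force it — u ||-/- (A -> B) /\ A since u fails A.
v: forces it.
Worlds forcing the formula: {v}.

1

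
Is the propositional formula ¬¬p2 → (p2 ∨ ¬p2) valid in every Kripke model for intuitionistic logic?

No

This is a variant of double-negation elimination (deriving excluded middle from double negation), which is not intuitionistically valid.
A Kripke countermodel: worlds u, v; order generated by u ≤ v; atoms true at each world — u:{}; v:{p2}.
u ⊮ ¬¬p2 → (p2 ∨ ¬p2): already at u itself, u ⊩ ¬¬p2 but u ⊮ p2 ∨ ¬p2.
u ⊮ p2 ∨ ¬p2: neither disjunct is forced at u.
u lacks atom p2, so u ⊮ p2.
So the root u does not force the formula.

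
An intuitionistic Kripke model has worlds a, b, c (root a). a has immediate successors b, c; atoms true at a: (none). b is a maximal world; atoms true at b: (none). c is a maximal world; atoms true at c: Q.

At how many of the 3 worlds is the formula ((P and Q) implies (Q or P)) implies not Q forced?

a: does not force it — a does not force ((P and Q) implies (Q or P)) implies not Q: already at a itself, a forces (P and Q) implies (Q or P) but a does not force not Q.
b: forces it.
c: does not force it — c does not force ((P and Q) implies (Q or P)) implies not Q: already at c itself, c forces (P and Q) implies (Q or P) but c does not force not Q.
Worlds forcing the formula: {b}.

1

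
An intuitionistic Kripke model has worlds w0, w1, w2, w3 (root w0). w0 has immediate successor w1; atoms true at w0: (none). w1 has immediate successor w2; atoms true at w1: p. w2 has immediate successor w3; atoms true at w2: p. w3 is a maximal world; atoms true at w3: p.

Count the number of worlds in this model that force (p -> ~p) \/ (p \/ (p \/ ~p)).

w0: does not force it — w0 ||-/- (p -> ~p) \/ (p \/ (p \/ ~p)): neither disjunct is forced at w0.
w1: forces it.
w2: forces it.
w3: forces it.
Worlds forcing the formula: {w1, w2, w3}.

3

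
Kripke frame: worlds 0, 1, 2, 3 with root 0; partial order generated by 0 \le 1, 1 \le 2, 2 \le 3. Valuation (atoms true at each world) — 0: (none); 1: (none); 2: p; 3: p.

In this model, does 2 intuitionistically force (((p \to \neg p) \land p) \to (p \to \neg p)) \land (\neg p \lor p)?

Yes

2 \Vdash (((p \to \neg p) \land p) \to (p \to \neg p)) \land (\neg p \lor p) since 2 forces both conjuncts.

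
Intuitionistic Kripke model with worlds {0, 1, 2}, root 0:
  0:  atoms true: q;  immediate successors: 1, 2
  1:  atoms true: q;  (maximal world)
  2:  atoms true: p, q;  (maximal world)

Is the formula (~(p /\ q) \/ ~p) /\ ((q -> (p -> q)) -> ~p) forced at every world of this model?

No

Not every world: 0 ||-/- (~(p /\ q) \/ ~p) /\ ((q -> (p -> q)) -> ~p).
0 ||-/- (~(p /\ q) \/ ~p) /\ ((q -> (p -> q)) -> ~p) since 0 fails ~(p /\ q) \/ ~p.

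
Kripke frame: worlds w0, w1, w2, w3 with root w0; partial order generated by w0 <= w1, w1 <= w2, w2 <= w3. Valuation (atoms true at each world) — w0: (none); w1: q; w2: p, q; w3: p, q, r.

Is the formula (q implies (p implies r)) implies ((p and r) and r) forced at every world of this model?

Yes

w0 forces (q implies (p implies r)) implies ((p and r) and r): every world accessible from w0 that forces q implies (p implies r) (namely w3) also forces (p and r) and r.
Since the root w0 forces (q implies (p implies r)) implies ((p and r) and r) and forcing is persistent (monotone upward), every world forces it.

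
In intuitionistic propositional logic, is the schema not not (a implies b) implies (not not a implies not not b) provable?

Yes

This is the distribution of double negation over implication, which is intuitionistically derivable.
Assume not not (a implies b) and not not a; suppose not b. Then a implies b would give not a (by contraposition), contradicting not not a; so not (a implies b), contradicting not not (a implies b). Hence not not b.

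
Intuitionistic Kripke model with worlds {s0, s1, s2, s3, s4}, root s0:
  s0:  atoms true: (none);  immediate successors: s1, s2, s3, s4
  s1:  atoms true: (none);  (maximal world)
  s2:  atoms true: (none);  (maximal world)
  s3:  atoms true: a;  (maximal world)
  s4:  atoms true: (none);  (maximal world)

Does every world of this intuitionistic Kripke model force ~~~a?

No

Not every world: s0 ||-/- ~~~a.
s0 ||-/- ~~~a since s3 is accessible from s0 and s3 ||- ~~a.
s3 ||- ~~a: no world accessible from s3 forces ~a.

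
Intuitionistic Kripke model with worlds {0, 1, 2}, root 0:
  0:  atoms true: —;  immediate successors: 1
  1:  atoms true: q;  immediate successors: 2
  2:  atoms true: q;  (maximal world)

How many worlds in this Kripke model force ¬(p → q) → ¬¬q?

0: forces it.
1: forces it.
2: forces it.
Worlds forcing the formula: {0, 1, 2}.

3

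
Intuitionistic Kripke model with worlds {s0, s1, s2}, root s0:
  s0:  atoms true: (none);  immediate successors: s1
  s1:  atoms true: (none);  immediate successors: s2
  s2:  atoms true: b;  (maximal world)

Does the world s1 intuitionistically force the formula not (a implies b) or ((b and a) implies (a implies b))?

s1 forces not (a implies b) or ((b and a) implies (a implies b)) via the disjunct (b and a) implies (a implies b).

Yes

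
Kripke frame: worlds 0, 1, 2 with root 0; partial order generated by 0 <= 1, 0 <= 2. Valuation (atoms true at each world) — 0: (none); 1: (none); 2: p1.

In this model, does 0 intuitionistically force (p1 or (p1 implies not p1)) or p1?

No

0 does not force (p1 or (p1 implies not p1)) or p1: neither disjunct is forced at 0.
0 does not force p1 or (p1 implies not p1): neither disjunct is forced at 0.
0 lacks atom p1, so 0 does not force p1.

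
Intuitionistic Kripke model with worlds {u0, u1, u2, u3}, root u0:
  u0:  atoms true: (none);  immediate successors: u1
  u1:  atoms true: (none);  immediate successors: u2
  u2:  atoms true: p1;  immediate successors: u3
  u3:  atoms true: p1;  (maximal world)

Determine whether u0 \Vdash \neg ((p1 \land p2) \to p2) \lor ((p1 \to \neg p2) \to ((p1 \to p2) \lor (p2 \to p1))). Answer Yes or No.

Yes

u0 \Vdash \neg ((p1 \land p2) \to p2) \lor ((p1 \to \neg p2) \to ((p1 \to p2) \lor (p2 \to p1))) via the disjunct (p1 \to \neg p2) \to ((p1 \to p2) \lor (p2 \to p1)).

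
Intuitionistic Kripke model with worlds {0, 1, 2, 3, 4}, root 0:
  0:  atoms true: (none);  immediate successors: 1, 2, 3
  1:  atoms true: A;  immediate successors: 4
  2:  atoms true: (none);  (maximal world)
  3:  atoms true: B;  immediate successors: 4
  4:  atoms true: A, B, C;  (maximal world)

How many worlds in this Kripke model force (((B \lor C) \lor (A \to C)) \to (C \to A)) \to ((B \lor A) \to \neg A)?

0: does not force it — 0 \nVdash (((B \lor C) \lor (A \to C)) \to (C \to A)) \to ((B \lor A) \to \neg A): already at 0 itself, 0 \Vdash ((B \lor C) \lor (A \to C)) \to (C \to A) but 0 \nVdash (B \lor A) \to \neg A.
1: does not force it.
2: forces it.
3: does not force it.
4: does not force it.
Worlds forcing the formula: {2}.

1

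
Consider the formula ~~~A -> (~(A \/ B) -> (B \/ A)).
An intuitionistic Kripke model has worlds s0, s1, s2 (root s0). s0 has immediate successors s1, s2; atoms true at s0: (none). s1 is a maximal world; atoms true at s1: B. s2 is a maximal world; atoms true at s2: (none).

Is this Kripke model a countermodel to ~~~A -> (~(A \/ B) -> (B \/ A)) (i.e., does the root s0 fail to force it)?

Yes

s0 ||-/- ~~~A -> (~(A \/ B) -> (B \/ A)): already at s0 itself, s0 ||- ~~~A but s0 ||-/- ~(A \/ B) -> (B \/ A).
s0 ||-/- ~(A \/ B) -> (B \/ A): at the accessible world s2, s2 ||- ~(A \/ B) but s2 ||-/- B \/ A.
s2 ||-/- B \/ A: neither disjunct is forced at s2.
s2 lacks atom B, so s2 ||-/- B.
So the root s0 does not force ~~~A -> (~(A \/ B) -> (B \/ A)); the model is a countermodel.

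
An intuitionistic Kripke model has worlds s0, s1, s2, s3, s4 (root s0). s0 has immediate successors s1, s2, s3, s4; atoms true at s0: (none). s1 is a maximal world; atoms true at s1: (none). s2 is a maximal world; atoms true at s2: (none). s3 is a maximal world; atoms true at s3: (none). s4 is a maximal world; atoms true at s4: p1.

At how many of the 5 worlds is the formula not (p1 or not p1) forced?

0

s0: does not force it — s0 does not force not (p1 or not p1) since s1 is accessible from s0 and s1 forces p1 or not p1.
s1: does not force it — s1 does not force not (p1 or not p1) since s1 is accessible from s1 and s1 forces p1 or not p1.
s2: does not force it — s2 does not force not (p1 or not p1) since s2 is accessible from s2 and s2 forces p1 or not p1.
s3: does not force it.
s4: does not force it.
Worlds forcing the formula: { }.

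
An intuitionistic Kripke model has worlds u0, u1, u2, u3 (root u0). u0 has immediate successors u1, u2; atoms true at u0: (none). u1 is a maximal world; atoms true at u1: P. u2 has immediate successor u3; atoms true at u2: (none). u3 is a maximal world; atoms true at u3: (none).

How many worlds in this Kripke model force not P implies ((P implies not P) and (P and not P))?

u0: does not force it — u0 does not force not P implies ((P implies not P) and (P and not P)): at the accessible world u2, u2 forces not P but u2 does not force (P implies not P) and (P and not P).
u1: forces it.
u2: does not force it — u2 does not force not P implies ((P implies not P) and (P and not P)): already at u2 itself, u2 forces not P but u2 does not force (P implies not P) and (P and not P).
u3: does not force it.
Worlds forcing the formula: {u1}.

1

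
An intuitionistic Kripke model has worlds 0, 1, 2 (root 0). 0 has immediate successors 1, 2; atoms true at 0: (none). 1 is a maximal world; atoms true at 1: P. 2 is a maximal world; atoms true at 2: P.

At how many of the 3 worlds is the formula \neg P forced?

0

0: does not force it — 0 \nVdash \neg P since 1 is accessible from 0 and 1 \Vdash P.
1: does not force it.
2: does not force it.
Worlds forcing the formula: { }.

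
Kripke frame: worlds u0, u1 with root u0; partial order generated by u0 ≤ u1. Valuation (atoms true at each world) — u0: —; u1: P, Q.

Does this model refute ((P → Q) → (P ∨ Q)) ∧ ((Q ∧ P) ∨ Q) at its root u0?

Yes

u0 ⊮ ((P → Q) → (P ∨ Q)) ∧ ((Q ∧ P) ∨ Q) since u0 fails (P → Q) → (P ∨ Q).
So the root u0 does not force ((P → Q) → (P ∨ Q)) ∧ ((Q ∧ P) ∨ Q); the model is a countermodel.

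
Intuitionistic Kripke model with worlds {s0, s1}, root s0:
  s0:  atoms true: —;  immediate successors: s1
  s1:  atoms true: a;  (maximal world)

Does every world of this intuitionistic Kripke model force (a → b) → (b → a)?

s0 ⊩ (a → b) → (b → a) vacuously: no world accessible from s0 forces the antecedent a → b.
Since the root s0 forces (a → b) → (b → a) and forcing is persistent (monotone upward), every world forces it.

Yes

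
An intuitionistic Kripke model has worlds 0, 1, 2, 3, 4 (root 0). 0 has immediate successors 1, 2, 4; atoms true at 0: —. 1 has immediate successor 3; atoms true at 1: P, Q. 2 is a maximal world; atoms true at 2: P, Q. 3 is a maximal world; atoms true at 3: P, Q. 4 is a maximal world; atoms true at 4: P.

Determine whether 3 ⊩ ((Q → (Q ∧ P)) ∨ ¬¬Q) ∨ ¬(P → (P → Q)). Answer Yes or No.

Yes

3 ⊩ ((Q → (Q ∧ P)) ∨ ¬¬Q) ∨ ¬(P → (P → Q)) via the disjunct (Q → (Q ∧ P)) ∨ ¬¬Q.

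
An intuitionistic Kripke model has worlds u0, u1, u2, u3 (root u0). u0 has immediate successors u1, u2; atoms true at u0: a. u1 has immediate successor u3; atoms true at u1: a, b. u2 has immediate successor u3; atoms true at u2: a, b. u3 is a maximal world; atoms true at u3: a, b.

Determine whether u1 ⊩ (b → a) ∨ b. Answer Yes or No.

Yes

u1 ⊩ (b → a) ∨ b via the disjunct b → a.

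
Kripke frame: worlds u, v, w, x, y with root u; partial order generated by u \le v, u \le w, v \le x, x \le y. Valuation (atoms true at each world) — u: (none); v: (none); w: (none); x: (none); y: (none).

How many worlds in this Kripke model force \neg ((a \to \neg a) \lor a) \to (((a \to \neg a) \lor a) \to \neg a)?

u: forces it.
v: forces it.
w: forces it.
x: forces it.
y: forces it.
Worlds forcing the formula: {u, v, w, x, y}.

5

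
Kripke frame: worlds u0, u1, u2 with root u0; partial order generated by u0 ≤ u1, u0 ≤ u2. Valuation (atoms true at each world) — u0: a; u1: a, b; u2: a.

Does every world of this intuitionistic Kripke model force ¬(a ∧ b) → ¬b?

Yes

u0 ⊩ ¬(a ∧ b) → ¬b: every world accessible from u0 that forces ¬(a ∧ b) (namely u2) also forces ¬b.
Since the root u0 forces ¬(a ∧ b) → ¬b and forcing is persistent (monotone upward), every world forces it.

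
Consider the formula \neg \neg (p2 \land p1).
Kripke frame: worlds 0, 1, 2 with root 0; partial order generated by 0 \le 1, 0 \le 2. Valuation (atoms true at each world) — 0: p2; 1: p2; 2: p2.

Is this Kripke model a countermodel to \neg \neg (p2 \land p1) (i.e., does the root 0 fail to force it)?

Yes

0 \nVdash \neg \neg (p2 \land p1) since 0 is accessible from 0 and 0 \Vdash \neg (p2 \land p1).
0 \Vdash \neg (p2 \land p1): no world accessible from 0 forces p2 \land p1.
So the root 0 does not force \neg \neg (p2 \land p1); the model is a countermodel.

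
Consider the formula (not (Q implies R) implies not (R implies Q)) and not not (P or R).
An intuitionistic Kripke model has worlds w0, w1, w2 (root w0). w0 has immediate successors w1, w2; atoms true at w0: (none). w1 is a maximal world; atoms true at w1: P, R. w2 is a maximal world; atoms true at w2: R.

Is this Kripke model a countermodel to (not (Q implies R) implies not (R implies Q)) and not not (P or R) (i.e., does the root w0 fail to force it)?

w0 forces (not (Q implies R) implies not (R implies Q)) and not not (P or R) since w0 forces both conjuncts.
So the root w0 forces (not (Q implies R) implies not (R implies Q)) and not not (P or R); the model is not a countermodel.

No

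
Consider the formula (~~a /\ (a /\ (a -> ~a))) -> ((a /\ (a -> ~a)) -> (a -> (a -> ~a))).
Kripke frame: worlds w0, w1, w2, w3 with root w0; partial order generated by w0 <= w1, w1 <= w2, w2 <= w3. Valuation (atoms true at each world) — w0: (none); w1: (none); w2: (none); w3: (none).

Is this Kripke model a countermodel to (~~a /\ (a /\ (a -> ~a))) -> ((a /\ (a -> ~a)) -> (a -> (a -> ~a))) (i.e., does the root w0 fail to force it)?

No

w0 ||- (~~a /\ (a /\ (a -> ~a))) -> ((a /\ (a -> ~a)) -> (a -> (a -> ~a))) vacuously: no world accessible from w0 forces the antecedent ~~a /\ (a /\ (a -> ~a)).
So the root w0 forces (~~a /\ (a /\ (a -> ~a))) -> ((a /\ (a -> ~a)) -> (a -> (a -> ~a))); the model is not a countermodel.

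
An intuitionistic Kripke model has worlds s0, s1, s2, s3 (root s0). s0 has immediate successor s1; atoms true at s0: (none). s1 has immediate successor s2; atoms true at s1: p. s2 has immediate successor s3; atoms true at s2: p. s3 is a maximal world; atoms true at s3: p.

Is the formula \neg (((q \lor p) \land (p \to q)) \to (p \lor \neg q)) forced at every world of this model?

Not every world: s0 \nVdash \neg (((q \lor p) \land (p \to q)) \to (p \lor \neg q)).
s0 \nVdash \neg (((q \lor p) \land (p \to q)) \to (p \lor \neg q)) since s0 is accessible from s0 and s0 \Vdash ((q \lor p) \land (p \to q)) \to (p \lor \neg q).
s0 \Vdash ((q \lor p) \land (p \to q)) \to (p \lor \neg q) vacuously: no world accessible from s0 forces the antecedent (q \lor p) \land (p \to q).

No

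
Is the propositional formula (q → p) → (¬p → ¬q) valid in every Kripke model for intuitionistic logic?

Yes

This is the forward direction of contraposition, which is intuitionistically derivable.
Assume q → p and ¬p. If q held then p would follow, contradicting ¬p; so ¬q.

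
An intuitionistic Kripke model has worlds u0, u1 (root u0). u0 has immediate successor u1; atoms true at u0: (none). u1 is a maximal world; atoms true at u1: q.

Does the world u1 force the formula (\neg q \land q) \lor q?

u1 \Vdash (\neg q \land q) \lor q via the disjunct q.

Yes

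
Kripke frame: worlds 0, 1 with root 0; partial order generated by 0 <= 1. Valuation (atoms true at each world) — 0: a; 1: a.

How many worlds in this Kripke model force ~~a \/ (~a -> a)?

0: forces it.
1: forces it.
Worlds forcing the formula: {0, 1}.

2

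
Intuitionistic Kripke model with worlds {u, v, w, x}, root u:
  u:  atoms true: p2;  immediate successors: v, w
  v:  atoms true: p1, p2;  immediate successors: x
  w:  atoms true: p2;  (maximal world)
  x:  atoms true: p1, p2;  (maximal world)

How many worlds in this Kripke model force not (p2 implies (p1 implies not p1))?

2

u: does not force it — u does not force not (p2 implies (p1 implies not p1)) since w is accessible from u and w forces p2 implies (p1 implies not p1).
v: forces it.
w: does not force it — w does not force not (p2 implies (p1 implies not p1)) since w is accessible from w and w forces p2 implies (p1 implies not p1).
x: forces it.
Worlds forcing the formula: {v, x}.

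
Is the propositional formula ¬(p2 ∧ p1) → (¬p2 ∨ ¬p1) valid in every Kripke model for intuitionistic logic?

This is the constructively invalid direction of De Morgan's law for conjunction, which is not intuitionistically valid.
A Kripke countermodel: worlds w0, w1, w2; order generated by w0 ≤ w1, w0 ≤ w2; atoms true at each world — w0:{}; w1:{p2}; w2:{p1}.
w0 ⊮ ¬(p2 ∧ p1) → (¬p2 ∨ ¬p1): already at w0 itself, w0 ⊩ ¬(p2 ∧ p1) but w0 ⊮ ¬p2 ∨ ¬p1.
w0 ⊮ ¬p2 ∨ ¬p1: neither disjunct is forced at w0.
w0 ⊮ ¬p2 since w1 is accessible from w0 and w1 ⊩ p2.
So the root w0 does not force the formula.

No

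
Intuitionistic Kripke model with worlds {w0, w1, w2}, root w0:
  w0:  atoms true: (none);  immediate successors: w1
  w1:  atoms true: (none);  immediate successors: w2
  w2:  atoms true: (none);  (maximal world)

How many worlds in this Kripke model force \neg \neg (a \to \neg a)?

3

w0: forces it.
w1: forces it.
w2: forces it.
Worlds forcing the formula: {w0, w1, w2}.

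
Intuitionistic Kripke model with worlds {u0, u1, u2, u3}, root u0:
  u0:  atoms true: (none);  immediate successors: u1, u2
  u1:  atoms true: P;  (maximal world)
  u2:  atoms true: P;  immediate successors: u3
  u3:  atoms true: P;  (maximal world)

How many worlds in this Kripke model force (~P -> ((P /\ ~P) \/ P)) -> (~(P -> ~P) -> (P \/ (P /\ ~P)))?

3

u0: does not force it — u0 ||-/- (~P -> ((P /\ ~P) \/ P)) -> (~(P -> ~P) -> (P \/ (P /\ ~P))): already at u0 itself, u0 ||- ~P -> ((P /\ ~P) \/ P) but u0 ||-/- ~(P -> ~P) -> (P \/ (P /\ ~P)).
u1: forces it.
u2: forces it.
u3: forces it.
Worlds forcing the formula: {u1, u2, u3}.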